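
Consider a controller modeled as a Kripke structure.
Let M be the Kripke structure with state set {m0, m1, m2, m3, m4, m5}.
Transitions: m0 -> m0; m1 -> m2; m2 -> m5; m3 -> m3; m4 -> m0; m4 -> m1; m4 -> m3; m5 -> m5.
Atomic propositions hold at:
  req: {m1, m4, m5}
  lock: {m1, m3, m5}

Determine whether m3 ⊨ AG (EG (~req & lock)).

Yes

Sat(~req) = {m0, m2, m3}
Sat(~req & lock) = {m3}
EG (~req & lock): greatest fixpoint, start Z0 = {m3}, keep only states in Sat with some successor in Z. Already a fixed point.
Sat(EG (~req & lock)) = {m3}
AG (EG (~req & lock)): greatest fixpoint, start Z0 = {m3}, keep only states in Sat with every successor in Z. Already a fixed point.
Sat(AG (EG (~req & lock))) = {m3}
m3 ∈ Sat(AG (EG (~req & lock))) = {m3}, so the formula holds at m3.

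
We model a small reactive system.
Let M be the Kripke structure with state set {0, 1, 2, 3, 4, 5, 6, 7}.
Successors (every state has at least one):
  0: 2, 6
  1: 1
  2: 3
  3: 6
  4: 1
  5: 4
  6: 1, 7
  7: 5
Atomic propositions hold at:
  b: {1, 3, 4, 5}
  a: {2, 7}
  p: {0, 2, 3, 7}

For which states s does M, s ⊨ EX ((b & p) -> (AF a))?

{0, 1, 3, 4, 5, 6, 7}

Sat(b & p) = {3}
AF a: least fixpoint, start Z0 = {2, 7}, add states with every successor in Z. Already a fixed point.
Sat(AF a) = {2, 7}
Sat((b & p) -> (AF a)) = {0, 1, 2, 4, 5, 6, 7}
Sat(EX ((b & p) -> (AF a))) = {s : some successor in {0, 1, 2, 4, 5, 6, 7}} = {0, 1, 3, 4, 5, 6, 7}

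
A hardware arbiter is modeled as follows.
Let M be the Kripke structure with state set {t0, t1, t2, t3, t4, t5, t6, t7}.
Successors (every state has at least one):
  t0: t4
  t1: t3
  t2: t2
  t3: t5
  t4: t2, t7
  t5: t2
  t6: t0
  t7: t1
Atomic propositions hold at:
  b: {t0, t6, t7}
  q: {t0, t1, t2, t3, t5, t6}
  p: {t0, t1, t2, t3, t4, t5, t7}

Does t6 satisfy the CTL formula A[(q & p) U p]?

Sat(q & p) = {t0, t1, t2, t3, t5}
A[(q & p) U p]: least fixpoint, start Z0 = Sat(p) = {t0, t1, t2, t3, t4, t5, t7}, add states in Sat(q & p) with every successor in Z. Already a fixed point.
Sat(A[(q & p) U p]) = {t0, t1, t2, t3, t4, t5, t7}
t6 ∉ Sat(A[(q & p) U p]) = {t0, t1, t2, t3, t4, t5, t7}, so the formula does not hold at t6.

No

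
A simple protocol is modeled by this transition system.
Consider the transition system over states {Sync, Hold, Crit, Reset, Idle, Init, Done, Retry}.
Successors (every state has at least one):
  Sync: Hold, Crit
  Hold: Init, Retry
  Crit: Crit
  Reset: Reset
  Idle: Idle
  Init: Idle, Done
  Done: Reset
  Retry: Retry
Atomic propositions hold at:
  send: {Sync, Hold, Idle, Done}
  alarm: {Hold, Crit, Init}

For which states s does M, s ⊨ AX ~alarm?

Sat(~alarm) = {Sync, Reset, Idle, Done, Retry}
Sat(AX ~alarm) = {s : every successor in {Sync, Reset, Idle, Done, Retry}} = {Reset, Idle, Init, Done, Retry}

{Reset, Idle, Init, Done, Retry}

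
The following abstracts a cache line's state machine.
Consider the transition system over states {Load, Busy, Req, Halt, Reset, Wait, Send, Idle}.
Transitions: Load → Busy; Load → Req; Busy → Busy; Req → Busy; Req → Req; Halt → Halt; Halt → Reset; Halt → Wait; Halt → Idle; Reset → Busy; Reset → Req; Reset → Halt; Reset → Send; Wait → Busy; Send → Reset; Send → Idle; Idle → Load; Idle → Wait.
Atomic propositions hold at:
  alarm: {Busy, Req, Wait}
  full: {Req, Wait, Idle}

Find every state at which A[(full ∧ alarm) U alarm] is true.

{Busy, Req, Wait}

Sat(full ∧ alarm) = {Req, Wait}
A[(full ∧ alarm) U alarm]: least fixpoint, start Z0 = Sat(alarm) = {Busy, Req, Wait}, add states in Sat(full ∧ alarm) with every successor in Z. Already a fixed point.
Sat(A[(full ∧ alarm) U alarm]) = {Busy, Req, Wait}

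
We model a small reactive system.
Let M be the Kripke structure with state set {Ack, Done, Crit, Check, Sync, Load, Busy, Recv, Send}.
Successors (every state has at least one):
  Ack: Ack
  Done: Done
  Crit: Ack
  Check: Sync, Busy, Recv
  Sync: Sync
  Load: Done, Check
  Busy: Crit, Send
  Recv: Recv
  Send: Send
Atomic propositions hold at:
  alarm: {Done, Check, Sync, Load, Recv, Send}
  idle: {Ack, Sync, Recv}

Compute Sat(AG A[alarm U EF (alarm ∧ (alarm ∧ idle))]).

{Sync, Recv}

Sat(alarm ∧ idle) = {Sync, Recv}
Sat(alarm ∧ (alarm ∧ idle)) = {Sync, Recv}
EF (alarm ∧ (alarm ∧ idle)): least fixpoint, start Z0 = {Sync, Recv}, add states with some successor in Z. Z1 = {Check, Sync, Recv}; Z2 = {Check, Sync, Load, Recv}; fixed.
Sat(EF (alarm ∧ (alarm ∧ idle))) = {Check, Sync, Load, Recv}
A[alarm U EF (alarm ∧ (alarm ∧ idle))]: least fixpoint, start Z0 = Sat(EF (alarm ∧ (alarm ∧ idle))) = {Check, Sync, Load, Recv}, add states in Sat(alarm) with every successor in Z. Already a fixed point.
Sat(A[alarm U EF (alarm ∧ (alarm ∧ idle))]) = {Check, Sync, Load, Recv}
AG A[alarm U EF (alarm ∧ (alarm ∧ idle))]: greatest fixpoint, start Z0 = {Check, Sync, Load, Recv}, keep only states in Sat with every successor in Z. Z1 = {Sync, Recv}; fixed.
Sat(AG A[alarm U EF (alarm ∧ (alarm ∧ idle))]) = {Sync, Recv}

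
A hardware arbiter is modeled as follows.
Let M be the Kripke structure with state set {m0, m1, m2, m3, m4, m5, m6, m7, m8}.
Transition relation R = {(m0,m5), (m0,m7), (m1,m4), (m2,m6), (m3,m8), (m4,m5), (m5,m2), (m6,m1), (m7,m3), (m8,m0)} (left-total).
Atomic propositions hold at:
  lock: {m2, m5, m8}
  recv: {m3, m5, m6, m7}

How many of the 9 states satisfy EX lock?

4

Sat(EX lock) = {s : some successor in {m2, m5, m8}} = {m0, m3, m4, m5}
|Sat(EX lock)| = |{m0, m3, m4, m5}| = 4.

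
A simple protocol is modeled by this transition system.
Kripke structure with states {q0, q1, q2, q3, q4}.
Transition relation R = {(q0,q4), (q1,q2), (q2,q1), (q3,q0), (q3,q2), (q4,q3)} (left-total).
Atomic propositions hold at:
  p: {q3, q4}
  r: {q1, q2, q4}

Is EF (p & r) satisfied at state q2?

Sat(p & r) = {q4}
EF (p & r): least fixpoint, start Z0 = {q4}, add states with some successor in Z. Z1 = {q0, q4}; Z2 = {q0, q3, q4}; fixed.
Sat(EF (p & r)) = {q0, q3, q4}
q2 ∉ Sat(EF (p & r)) = {q0, q3, q4}, so the formula does not hold at q2.

No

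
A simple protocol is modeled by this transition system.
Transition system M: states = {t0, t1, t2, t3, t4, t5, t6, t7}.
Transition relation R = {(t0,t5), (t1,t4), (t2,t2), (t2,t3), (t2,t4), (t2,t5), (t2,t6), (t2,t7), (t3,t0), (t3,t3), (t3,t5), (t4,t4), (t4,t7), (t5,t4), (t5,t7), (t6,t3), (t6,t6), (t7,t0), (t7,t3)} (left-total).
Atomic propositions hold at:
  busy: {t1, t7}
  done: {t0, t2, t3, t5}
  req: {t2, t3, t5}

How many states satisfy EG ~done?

3

Sat(~done) = {t1, t4, t6, t7}
EG ~done: greatest fixpoint, start Z0 = {t1, t4, t6, t7}, keep only states in Sat with some successor in Z. Z1 = {t1, t4, t6}; fixed.
Sat(EG ~done) = {t1, t4, t6}
|Sat(EG ~done)| = |{t1, t4, t6}| = 3.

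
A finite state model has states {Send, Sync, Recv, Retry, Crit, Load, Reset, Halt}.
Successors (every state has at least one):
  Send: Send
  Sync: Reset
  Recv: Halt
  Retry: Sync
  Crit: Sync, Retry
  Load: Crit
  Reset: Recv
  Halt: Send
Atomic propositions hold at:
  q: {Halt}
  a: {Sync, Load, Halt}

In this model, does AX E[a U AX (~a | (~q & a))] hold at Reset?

No

Sat(~a) = {Send, Recv, Retry, Crit, Reset}
Sat(~q) = {Send, Sync, Recv, Retry, Crit, Load, Reset}
Sat(~q & a) = {Sync, Load}
Sat(~a | (~q & a)) = {Send, Sync, Recv, Retry, Crit, Load, Reset}
Sat(AX (~a | (~q & a))) = {s : every successor in {Send, Sync, Recv, Retry, Crit, Load, Reset}} = {Send, Sync, Retry, Crit, Load, Reset, Halt}
E[a U AX (~a | (~q & a))]: least fixpoint, start Z0 = Sat(AX (~a | (~q & a))) = {Send, Sync, Retry, Crit, Load, Reset, Halt}, add states in Sat(a) with some successor in Z. Already a fixed point.
Sat(E[a U AX (~a | (~q & a))]) = {Send, Sync, Retry, Crit, Load, Reset, Halt}
Sat(AX E[a U AX (~a | (~q & a))]) = {s : every successor in {Send, Sync, Retry, Crit, Load, Reset, Halt}} = {Send, Sync, Recv, Retry, Crit, Load, Halt}
Reset ∉ Sat(AX E[a U AX (~a | (~q & a))]) = {Send, Sync, Recv, Retry, Crit, Load, Halt}, so the formula does not hold at Reset.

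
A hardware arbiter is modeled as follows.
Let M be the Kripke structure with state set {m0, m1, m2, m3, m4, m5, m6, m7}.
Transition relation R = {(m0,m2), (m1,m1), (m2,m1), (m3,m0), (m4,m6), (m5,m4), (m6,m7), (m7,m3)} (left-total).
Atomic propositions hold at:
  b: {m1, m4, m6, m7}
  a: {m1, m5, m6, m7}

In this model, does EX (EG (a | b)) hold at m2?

Sat(a | b) = {m1, m4, m5, m6, m7}
EG (a | b): greatest fixpoint, start Z0 = {m1, m4, m5, m6, m7}, keep only states in Sat with some successor in Z. Z1 = {m1, m4, m5, m6}; Z2 = {m1, m4, m5}; Z3 = {m1, m5}; Z4 = {m1}; fixed.
Sat(EG (a | b)) = {m1}
Sat(EX (EG (a | b))) = {s : some successor in {m1}} = {m1, m2}
m2 ∈ Sat(EX (EG (a | b))) = {m1, m2}, so the formula holds at m2.

Yes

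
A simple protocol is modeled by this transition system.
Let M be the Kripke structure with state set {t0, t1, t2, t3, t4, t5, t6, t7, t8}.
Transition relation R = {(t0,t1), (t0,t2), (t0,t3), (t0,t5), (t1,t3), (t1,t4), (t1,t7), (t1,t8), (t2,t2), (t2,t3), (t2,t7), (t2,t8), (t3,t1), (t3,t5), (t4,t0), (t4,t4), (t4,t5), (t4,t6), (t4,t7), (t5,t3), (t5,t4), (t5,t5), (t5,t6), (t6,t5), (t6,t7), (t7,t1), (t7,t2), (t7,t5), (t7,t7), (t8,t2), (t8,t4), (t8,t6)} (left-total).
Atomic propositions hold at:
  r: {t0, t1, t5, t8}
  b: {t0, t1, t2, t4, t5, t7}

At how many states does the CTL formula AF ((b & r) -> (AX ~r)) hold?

Sat(b & r) = {t0, t1, t5}
Sat(~r) = {t2, t3, t4, t6, t7}
Sat(AX ~r) = {s : every successor in {t2, t3, t4, t6, t7}} = {t8}
Sat((b & r) -> (AX ~r)) = {t2, t3, t4, t6, t7, t8}
AF ((b & r) -> (AX ~r)): least fixpoint, start Z0 = {t2, t3, t4, t6, t7, t8}, add states with every successor in Z. Z1 = {t1, t2, t3, t4, t6, t7, t8}; fixed.
Sat(AF ((b & r) -> (AX ~r))) = {t1, t2, t3, t4, t6, t7, t8}
|Sat(AF ((b & r) -> (AX ~r)))| = |{t1, t2, t3, t4, t6, t7, t8}| = 7.

7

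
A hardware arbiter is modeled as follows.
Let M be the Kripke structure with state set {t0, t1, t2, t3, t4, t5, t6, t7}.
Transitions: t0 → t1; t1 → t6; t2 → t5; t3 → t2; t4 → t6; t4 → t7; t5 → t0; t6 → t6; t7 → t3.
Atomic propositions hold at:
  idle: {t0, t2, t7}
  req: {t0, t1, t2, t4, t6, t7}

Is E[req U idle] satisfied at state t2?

Yes

E[req U idle]: least fixpoint, start Z0 = Sat(idle) = {t0, t2, t7}, add states in Sat(req) with some successor in Z. Z1 = {t0, t2, t4, t7}; fixed.
Sat(E[req U idle]) = {t0, t2, t4, t7}
t2 ∈ Sat(E[req U idle]) = {t0, t2, t4, t7}, so the formula holds at t2.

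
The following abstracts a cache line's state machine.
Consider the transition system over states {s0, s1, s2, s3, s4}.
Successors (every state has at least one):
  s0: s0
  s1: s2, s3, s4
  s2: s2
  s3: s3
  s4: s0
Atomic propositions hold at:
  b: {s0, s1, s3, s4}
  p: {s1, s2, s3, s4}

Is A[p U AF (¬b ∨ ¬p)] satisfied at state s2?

Sat(¬b) = {s2}
Sat(¬p) = {s0}
Sat(¬b ∨ ¬p) = {s0, s2}
AF (¬b ∨ ¬p): least fixpoint, start Z0 = {s0, s2}, add states with every successor in Z. Z1 = {s0, s2, s4}; fixed.
Sat(AF (¬b ∨ ¬p)) = {s0, s2, s4}
A[p U AF (¬b ∨ ¬p)]: least fixpoint, start Z0 = Sat(AF (¬b ∨ ¬p)) = {s0, s2, s4}, add states in Sat(p) with every successor in Z. Already a fixed point.
Sat(A[p U AF (¬b ∨ ¬p)]) = {s0, s2, s4}
s2 ∈ Sat(A[p U AF (¬b ∨ ¬p)]) = {s0, s2, s4}, so the formula holds at s2.

Yes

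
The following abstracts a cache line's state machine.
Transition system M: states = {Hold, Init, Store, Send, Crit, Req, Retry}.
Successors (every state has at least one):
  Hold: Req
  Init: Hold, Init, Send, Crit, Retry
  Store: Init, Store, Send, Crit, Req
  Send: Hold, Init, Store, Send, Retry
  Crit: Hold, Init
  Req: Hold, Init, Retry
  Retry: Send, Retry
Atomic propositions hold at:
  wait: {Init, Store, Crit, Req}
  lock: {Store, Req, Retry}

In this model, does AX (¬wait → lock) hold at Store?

No

Sat(¬wait) = {Hold, Send, Retry}
Sat(¬wait → lock) = {Init, Store, Crit, Req, Retry}
Sat(AX (¬wait → lock)) = {s : every successor in {Init, Store, Crit, Req, Retry}} = {Hold}
Store ∉ Sat(AX (¬wait → lock)) = {Hold}, so the formula does not hold at Store.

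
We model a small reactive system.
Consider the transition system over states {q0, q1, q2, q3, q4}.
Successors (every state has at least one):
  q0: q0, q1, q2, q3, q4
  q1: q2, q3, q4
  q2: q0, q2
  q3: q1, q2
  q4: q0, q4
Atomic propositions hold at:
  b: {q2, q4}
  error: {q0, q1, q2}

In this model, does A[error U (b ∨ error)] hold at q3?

No

Sat(b ∨ error) = {q0, q1, q2, q4}
A[error U (b ∨ error)]: least fixpoint, start Z0 = Sat((b ∨ error)) = {q0, q1, q2, q4}, add states in Sat(error) with every successor in Z. Already a fixed point.
Sat(A[error U (b ∨ error)]) = {q0, q1, q2, q4}
q3 ∉ Sat(A[error U (b ∨ error)]) = {q0, q1, q2, q4}, so the formula does not hold at q3.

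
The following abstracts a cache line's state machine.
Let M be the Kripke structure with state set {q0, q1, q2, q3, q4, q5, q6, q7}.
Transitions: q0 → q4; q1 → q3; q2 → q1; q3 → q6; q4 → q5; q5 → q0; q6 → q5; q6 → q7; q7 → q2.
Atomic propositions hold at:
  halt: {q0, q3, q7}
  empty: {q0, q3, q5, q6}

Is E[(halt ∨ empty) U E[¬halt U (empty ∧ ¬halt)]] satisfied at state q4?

Yes

Sat(halt ∨ empty) = {q0, q3, q5, q6, q7}
Sat(¬halt) = {q1, q2, q4, q5, q6}
Sat(empty ∧ ¬halt) = {q5, q6}
E[¬halt U (empty ∧ ¬halt)]: least fixpoint, start Z0 = Sat((empty ∧ ¬halt)) = {q5, q6}, add states in Sat(¬halt) with some successor in Z. Z1 = {q4, q5, q6}; fixed.
Sat(E[¬halt U (empty ∧ ¬halt)]) = {q4, q5, q6}
E[(halt ∨ empty) U E[¬halt U (empty ∧ ¬halt)]]: least fixpoint, start Z0 = Sat(E[¬halt U (empty ∧ ¬halt)]) = {q4, q5, q6}, add states in Sat(halt ∨ empty) with some successor in Z. Z1 = {q0, q3, q4, q5, q6}; fixed.
Sat(E[(halt ∨ empty) U E[¬halt U (empty ∧ ¬halt)]]) = {q0, q3, q4, q5, q6}
q4 ∈ Sat(E[(halt ∨ empty) U E[¬halt U (empty ∧ ¬halt)]]) = {q0, q3, q4, q5, q6}, so the formula holds at q4.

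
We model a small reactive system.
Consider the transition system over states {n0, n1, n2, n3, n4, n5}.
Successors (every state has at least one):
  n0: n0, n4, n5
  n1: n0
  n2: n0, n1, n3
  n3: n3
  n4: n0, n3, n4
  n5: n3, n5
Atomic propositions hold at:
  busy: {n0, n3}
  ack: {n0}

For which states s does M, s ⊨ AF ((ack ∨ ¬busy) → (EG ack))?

Sat(¬busy) = {n1, n2, n4, n5}
Sat(ack ∨ ¬busy) = {n0, n1, n2, n4, n5}
EG ack: greatest fixpoint, start Z0 = {n0}, keep only states in Sat with some successor in Z. Already a fixed point.
Sat(EG ack) = {n0}
Sat((ack ∨ ¬busy) → (EG ack)) = {n0, n3}
AF ((ack ∨ ¬busy) → (EG ack)): least fixpoint, start Z0 = {n0, n3}, add states with every successor in Z. Z1 = {n0, n1, n3}; Z2 = {n0, n1, n2, n3}; fixed.
Sat(AF ((ack ∨ ¬busy) → (EG ack))) = {n0, n1, n2, n3}

{n0, n1, n2, n3}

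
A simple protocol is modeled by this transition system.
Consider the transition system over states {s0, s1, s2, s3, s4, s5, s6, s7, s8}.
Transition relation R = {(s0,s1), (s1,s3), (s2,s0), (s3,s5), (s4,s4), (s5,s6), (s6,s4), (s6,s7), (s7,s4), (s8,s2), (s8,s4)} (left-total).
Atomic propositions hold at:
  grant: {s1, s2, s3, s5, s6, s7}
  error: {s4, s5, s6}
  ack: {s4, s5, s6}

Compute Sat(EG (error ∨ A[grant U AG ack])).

{s1, s3, s4, s5, s6, s7}

AG ack: greatest fixpoint, start Z0 = {s4, s5, s6}, keep only states in Sat with every successor in Z. Z1 = {s4, s5}; Z2 = {s4}; fixed.
Sat(AG ack) = {s4}
A[grant U AG ack]: least fixpoint, start Z0 = Sat(AG ack) = {s4}, add states in Sat(grant) with every successor in Z. Z1 = {s4, s7}; Z2 = {s4, s6, s7}; Z3 = {s4, s5, s6, s7}; Z4 = {s3, s4, s5, s6, s7}; Z5 = {s1, s3, s4, s5, s6, s7}; fixed.
Sat(A[grant U AG ack]) = {s1, s3, s4, s5, s6, s7}
Sat(error ∨ A[grant U AG ack]) = {s1, s3, s4, s5, s6, s7}
EG (error ∨ A[grant U AG ack]): greatest fixpoint, start Z0 = {s1, s3, s4, s5, s6, s7}, keep only states in Sat with some successor in Z. Already a fixed point.
Sat(EG (error ∨ A[grant U AG ack])) = {s1, s3, s4, s5, s6, s7}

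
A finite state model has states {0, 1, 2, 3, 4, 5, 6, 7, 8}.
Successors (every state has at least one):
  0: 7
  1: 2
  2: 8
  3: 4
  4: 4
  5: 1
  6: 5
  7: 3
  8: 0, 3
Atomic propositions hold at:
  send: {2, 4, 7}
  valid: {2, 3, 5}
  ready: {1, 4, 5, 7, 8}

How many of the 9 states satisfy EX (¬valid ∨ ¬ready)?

8

Sat(¬valid) = {0, 1, 4, 6, 7, 8}
Sat(¬ready) = {0, 2, 3, 6}
Sat(¬valid ∨ ¬ready) = {0, 1, 2, 3, 4, 6, 7, 8}
Sat(EX (¬valid ∨ ¬ready)) = {s : some successor in {0, 1, 2, 3, 4, 6, 7, 8}} = {0, 1, 2, 3, 4, 5, 7, 8}
|Sat(EX (¬valid ∨ ¬ready))| = |{0, 1, 2, 3, 4, 5, 7, 8}| = 8.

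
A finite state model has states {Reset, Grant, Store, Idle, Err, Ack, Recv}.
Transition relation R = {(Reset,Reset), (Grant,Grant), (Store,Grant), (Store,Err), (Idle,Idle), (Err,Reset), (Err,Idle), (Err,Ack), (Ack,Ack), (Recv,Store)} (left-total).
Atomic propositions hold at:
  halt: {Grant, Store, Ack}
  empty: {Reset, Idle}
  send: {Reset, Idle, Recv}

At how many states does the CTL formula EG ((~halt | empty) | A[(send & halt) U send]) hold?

3

Sat(~halt) = {Reset, Idle, Err, Recv}
Sat(~halt | empty) = {Reset, Idle, Err, Recv}
Sat(send & halt) = ∅
A[(send & halt) U send]: least fixpoint, start Z0 = Sat(send) = {Reset, Idle, Recv}, add states in Sat(send & halt) with every successor in Z. Already a fixed point.
Sat(A[(send & halt) U send]) = {Reset, Idle, Recv}
Sat((~halt | empty) | A[(send & halt) U send]) = {Reset, Idle, Err, Recv}
EG ((~halt | empty) | A[(send & halt) U send]): greatest fixpoint, start Z0 = {Reset, Idle, Err, Recv}, keep only states in Sat with some successor in Z. Z1 = {Reset, Idle, Err}; fixed.
Sat(EG ((~halt | empty) | A[(send & halt) U send])) = {Reset, Idle, Err}
|Sat(EG ((~halt | empty) | A[(send & halt) U send]))| = |{Reset, Idle, Err}| = 3.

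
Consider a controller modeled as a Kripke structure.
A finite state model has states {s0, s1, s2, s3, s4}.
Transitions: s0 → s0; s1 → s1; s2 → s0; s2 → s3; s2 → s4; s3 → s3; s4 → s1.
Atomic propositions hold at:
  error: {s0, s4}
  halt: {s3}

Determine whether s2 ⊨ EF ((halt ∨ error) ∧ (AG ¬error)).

Sat(halt ∨ error) = {s0, s3, s4}
Sat(¬error) = {s1, s2, s3}
AG ¬error: greatest fixpoint, start Z0 = {s1, s2, s3}, keep only states in Sat with every successor in Z. Z1 = {s1, s3}; fixed.
Sat(AG ¬error) = {s1, s3}
Sat((halt ∨ error) ∧ (AG ¬error)) = {s3}
EF ((halt ∨ error) ∧ (AG ¬error)): least fixpoint, start Z0 = {s3}, add states with some successor in Z. Z1 = {s2, s3}; fixed.
Sat(EF ((halt ∨ error) ∧ (AG ¬error))) = {s2, s3}
s2 ∈ Sat(EF ((halt ∨ error) ∧ (AG ¬error))) = {s2, s3}, so the formula holds at s2.

Yes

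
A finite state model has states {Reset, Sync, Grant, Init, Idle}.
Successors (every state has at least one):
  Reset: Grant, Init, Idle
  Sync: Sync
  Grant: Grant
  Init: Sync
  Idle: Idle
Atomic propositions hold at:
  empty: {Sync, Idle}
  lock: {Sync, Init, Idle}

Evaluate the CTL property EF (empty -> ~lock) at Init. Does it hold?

Sat(~lock) = {Reset, Grant}
Sat(empty -> ~lock) = {Reset, Grant, Init}
EF (empty -> ~lock): least fixpoint, start Z0 = {Reset, Grant, Init}, add states with some successor in Z. Already a fixed point.
Sat(EF (empty -> ~lock)) = {Reset, Grant, Init}
Init ∈ Sat(EF (empty -> ~lock)) = {Reset, Grant, Init}, so the formula holds at Init.

Yes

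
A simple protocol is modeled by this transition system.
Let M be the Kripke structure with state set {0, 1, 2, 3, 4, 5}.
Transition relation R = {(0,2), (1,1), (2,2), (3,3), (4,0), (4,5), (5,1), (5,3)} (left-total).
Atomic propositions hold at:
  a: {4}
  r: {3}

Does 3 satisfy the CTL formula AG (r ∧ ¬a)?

Yes

Sat(¬a) = {0, 1, 2, 3, 5}
Sat(r ∧ ¬a) = {3}
AG (r ∧ ¬a): greatest fixpoint, start Z0 = {3}, keep only states in Sat with every successor in Z. Already a fixed point.
Sat(AG (r ∧ ¬a)) = {3}
3 ∈ Sat(AG (r ∧ ¬a)) = {3}, so the formula holds at 3.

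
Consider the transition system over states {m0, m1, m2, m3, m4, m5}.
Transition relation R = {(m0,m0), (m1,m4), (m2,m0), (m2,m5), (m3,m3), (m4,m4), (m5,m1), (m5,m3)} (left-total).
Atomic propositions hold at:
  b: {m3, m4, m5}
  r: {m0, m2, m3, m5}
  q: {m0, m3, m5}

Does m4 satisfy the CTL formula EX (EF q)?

No

EF q: least fixpoint, start Z0 = {m0, m3, m5}, add states with some successor in Z. Z1 = {m0, m2, m3, m5}; fixed.
Sat(EF q) = {m0, m2, m3, m5}
Sat(EX (EF q)) = {s : some successor in {m0, m2, m3, m5}} = {m0, m2, m3, m5}
m4 ∉ Sat(EX (EF q)) = {m0, m2, m3, m5}, so the formula does not hold at m4.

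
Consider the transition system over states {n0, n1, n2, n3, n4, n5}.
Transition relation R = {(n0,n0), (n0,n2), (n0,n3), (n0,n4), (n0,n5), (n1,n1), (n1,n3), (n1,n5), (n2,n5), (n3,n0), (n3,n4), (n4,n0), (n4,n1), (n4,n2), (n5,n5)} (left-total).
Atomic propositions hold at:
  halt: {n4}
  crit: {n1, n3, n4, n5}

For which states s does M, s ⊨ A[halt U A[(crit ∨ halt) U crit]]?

Sat(crit ∨ halt) = {n1, n3, n4, n5}
A[(crit ∨ halt) U crit]: least fixpoint, start Z0 = Sat(crit) = {n1, n3, n4, n5}, add states in Sat(crit ∨ halt) with every successor in Z. Already a fixed point.
Sat(A[(crit ∨ halt) U crit]) = {n1, n3, n4, n5}
A[halt U A[(crit ∨ halt) U crit]]: least fixpoint, start Z0 = Sat(A[(crit ∨ halt) U crit]) = {n1, n3, n4, n5}, add states in Sat(halt) with every successor in Z. Already a fixed point.
Sat(A[halt U A[(crit ∨ halt) U crit]]) = {n1, n3, n4, n5}

{n1, n3, n4, n5}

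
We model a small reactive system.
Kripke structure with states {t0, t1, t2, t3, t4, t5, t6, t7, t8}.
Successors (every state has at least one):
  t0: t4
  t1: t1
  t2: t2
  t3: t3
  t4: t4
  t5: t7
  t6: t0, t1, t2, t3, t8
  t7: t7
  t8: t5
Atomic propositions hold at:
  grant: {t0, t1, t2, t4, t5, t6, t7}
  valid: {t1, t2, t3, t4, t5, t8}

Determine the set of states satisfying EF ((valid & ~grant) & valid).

Sat(~grant) = {t3, t8}
Sat(valid & ~grant) = {t3, t8}
Sat((valid & ~grant) & valid) = {t3, t8}
EF ((valid & ~grant) & valid): least fixpoint, start Z0 = {t3, t8}, add states with some successor in Z. Z1 = {t3, t6, t8}; fixed.
Sat(EF ((valid & ~grant) & valid)) = {t3, t6, t8}

{t3, t6, t8}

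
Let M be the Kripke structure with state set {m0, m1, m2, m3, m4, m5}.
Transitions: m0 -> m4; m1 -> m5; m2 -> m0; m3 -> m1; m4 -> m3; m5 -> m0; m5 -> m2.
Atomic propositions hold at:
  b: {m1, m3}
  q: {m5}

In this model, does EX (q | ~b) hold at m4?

No

Sat(~b) = {m0, m2, m4, m5}
Sat(q | ~b) = {m0, m2, m4, m5}
Sat(EX (q | ~b)) = {s : some successor in {m0, m2, m4, m5}} = {m0, m1, m2, m5}
m4 ∉ Sat(EX (q | ~b)) = {m0, m1, m2, m5}, so the formula does not hold at m4.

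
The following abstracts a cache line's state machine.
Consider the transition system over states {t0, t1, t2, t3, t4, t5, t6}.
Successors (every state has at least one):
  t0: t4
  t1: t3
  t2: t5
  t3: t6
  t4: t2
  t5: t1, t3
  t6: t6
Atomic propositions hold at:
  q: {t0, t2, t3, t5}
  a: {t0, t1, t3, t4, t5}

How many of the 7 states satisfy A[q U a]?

A[q U a]: least fixpoint, start Z0 = Sat(a) = {t0, t1, t3, t4, t5}, add states in Sat(q) with every successor in Z. Z1 = {t0, t1, t2, t3, t4, t5}; fixed.
Sat(A[q U a]) = {t0, t1, t2, t3, t4, t5}
|Sat(A[q U a])| = |{t0, t1, t2, t3, t4, t5}| = 6.

6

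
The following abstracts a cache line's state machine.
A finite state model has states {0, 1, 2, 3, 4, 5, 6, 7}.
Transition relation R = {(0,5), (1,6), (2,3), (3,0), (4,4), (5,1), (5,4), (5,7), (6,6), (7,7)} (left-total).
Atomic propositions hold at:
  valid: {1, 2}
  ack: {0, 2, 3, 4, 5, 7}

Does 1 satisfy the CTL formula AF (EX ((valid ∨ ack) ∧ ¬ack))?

Sat(valid ∨ ack) = {0, 1, 2, 3, 4, 5, 7}
Sat(¬ack) = {1, 6}
Sat((valid ∨ ack) ∧ ¬ack) = {1}
Sat(EX ((valid ∨ ack) ∧ ¬ack)) = {s : some successor in {1}} = {5}
AF (EX ((valid ∨ ack) ∧ ¬ack)): least fixpoint, start Z0 = {5}, add states with every successor in Z. Z1 = {0, 5}; Z2 = {0, 3, 5}; Z3 = {0, 2, 3, 5}; fixed.
Sat(AF (EX ((valid ∨ ack) ∧ ¬ack))) = {0, 2, 3, 5}
1 ∉ Sat(AF (EX ((valid ∨ ack) ∧ ¬ack))) = {0, 2, 3, 5}, so the formula does not hold at 1.

No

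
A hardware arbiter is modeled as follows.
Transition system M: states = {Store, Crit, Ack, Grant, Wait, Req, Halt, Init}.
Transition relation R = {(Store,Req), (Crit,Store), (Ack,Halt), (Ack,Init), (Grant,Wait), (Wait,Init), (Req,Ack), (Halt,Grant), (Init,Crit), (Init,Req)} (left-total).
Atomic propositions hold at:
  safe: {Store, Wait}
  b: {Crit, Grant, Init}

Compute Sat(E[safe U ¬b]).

{Store, Ack, Wait, Req, Halt}

Sat(¬b) = {Store, Ack, Wait, Req, Halt}
E[safe U ¬b]: least fixpoint, start Z0 = Sat(¬b) = {Store, Ack, Wait, Req, Halt}, add states in Sat(safe) with some successor in Z. Already a fixed point.
Sat(E[safe U ¬b]) = {Store, Ack, Wait, Req, Halt}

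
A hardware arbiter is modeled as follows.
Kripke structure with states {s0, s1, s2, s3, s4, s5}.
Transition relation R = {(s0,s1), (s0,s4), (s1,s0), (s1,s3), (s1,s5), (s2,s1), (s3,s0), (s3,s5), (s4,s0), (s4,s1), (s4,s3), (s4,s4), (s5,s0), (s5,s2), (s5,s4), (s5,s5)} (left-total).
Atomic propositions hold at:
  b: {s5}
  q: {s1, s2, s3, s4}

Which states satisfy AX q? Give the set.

Sat(AX q) = {s : every successor in {s1, s2, s3, s4}} = {s0, s2}

{s0, s2}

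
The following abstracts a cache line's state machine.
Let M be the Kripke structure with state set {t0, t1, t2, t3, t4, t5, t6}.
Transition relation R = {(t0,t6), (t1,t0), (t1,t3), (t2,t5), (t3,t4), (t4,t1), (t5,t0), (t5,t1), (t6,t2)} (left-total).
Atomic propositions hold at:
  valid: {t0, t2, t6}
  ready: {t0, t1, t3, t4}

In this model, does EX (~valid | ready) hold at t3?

Sat(~valid) = {t1, t3, t4, t5}
Sat(~valid | ready) = {t0, t1, t3, t4, t5}
Sat(EX (~valid | ready)) = {s : some successor in {t0, t1, t3, t4, t5}} = {t1, t2, t3, t4, t5}
t3 ∈ Sat(EX (~valid | ready)) = {t1, t2, t3, t4, t5}, so the formula holds at t3.

Yes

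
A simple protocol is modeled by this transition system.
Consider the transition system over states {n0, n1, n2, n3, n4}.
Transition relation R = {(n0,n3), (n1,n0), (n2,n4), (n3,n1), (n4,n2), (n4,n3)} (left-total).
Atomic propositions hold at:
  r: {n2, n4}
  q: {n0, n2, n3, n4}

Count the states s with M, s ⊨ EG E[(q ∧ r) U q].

2

Sat(q ∧ r) = {n2, n4}
E[(q ∧ r) U q]: least fixpoint, start Z0 = Sat(q) = {n0, n2, n3, n4}, add states in Sat(q ∧ r) with some successor in Z. Already a fixed point.
Sat(E[(q ∧ r) U q]) = {n0, n2, n3, n4}
EG E[(q ∧ r) U q]: greatest fixpoint, start Z0 = {n0, n2, n3, n4}, keep only states in Sat with some successor in Z. Z1 = {n0, n2, n4}; Z2 = {n2, n4}; fixed.
Sat(EG E[(q ∧ r) U q]) = {n2, n4}
|Sat(EG E[(q ∧ r) U q])| = |{n2, n4}| = 2.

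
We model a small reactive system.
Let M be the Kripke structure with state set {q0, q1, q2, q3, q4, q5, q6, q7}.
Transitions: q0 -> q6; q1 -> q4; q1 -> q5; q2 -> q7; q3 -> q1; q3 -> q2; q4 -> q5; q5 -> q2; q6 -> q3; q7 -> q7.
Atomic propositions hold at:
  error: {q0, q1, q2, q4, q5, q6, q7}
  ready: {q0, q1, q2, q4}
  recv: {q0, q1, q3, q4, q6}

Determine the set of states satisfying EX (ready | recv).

{q0, q1, q3, q5, q6}

Sat(ready | recv) = {q0, q1, q2, q3, q4, q6}
Sat(EX (ready | recv)) = {s : some successor in {q0, q1, q2, q3, q4, q6}} = {q0, q1, q3, q5, q6}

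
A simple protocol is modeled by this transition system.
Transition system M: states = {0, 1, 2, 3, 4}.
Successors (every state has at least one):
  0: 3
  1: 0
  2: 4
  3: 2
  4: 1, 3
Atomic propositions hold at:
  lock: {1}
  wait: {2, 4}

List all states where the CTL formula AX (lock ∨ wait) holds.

{2, 3}

Sat(lock ∨ wait) = {1, 2, 4}
Sat(AX (lock ∨ wait)) = {s : every successor in {1, 2, 4}} = {2, 3}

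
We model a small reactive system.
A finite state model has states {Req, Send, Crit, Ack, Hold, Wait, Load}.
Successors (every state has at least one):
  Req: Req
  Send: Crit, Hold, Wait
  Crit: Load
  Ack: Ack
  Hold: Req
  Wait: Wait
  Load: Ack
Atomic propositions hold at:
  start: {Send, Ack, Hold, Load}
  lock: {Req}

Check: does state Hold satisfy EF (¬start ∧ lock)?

Yes

Sat(¬start) = {Req, Crit, Wait}
Sat(¬start ∧ lock) = {Req}
EF (¬start ∧ lock): least fixpoint, start Z0 = {Req}, add states with some successor in Z. Z1 = {Req, Hold}; Z2 = {Req, Send, Hold}; fixed.
Sat(EF (¬start ∧ lock)) = {Req, Send, Hold}
Hold ∈ Sat(EF (¬start ∧ lock)) = {Req, Send, Hold}, so the formula holds at Hold.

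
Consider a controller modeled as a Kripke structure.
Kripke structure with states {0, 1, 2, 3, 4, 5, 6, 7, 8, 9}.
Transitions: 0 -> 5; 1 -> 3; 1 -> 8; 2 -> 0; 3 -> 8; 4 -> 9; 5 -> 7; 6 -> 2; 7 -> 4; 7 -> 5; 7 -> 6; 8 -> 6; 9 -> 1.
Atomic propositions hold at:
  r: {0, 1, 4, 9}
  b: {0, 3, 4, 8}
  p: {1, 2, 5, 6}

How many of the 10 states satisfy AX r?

Sat(AX r) = {s : every successor in {0, 1, 4, 9}} = {2, 4, 9}
|Sat(AX r)| = |{2, 4, 9}| = 3.

3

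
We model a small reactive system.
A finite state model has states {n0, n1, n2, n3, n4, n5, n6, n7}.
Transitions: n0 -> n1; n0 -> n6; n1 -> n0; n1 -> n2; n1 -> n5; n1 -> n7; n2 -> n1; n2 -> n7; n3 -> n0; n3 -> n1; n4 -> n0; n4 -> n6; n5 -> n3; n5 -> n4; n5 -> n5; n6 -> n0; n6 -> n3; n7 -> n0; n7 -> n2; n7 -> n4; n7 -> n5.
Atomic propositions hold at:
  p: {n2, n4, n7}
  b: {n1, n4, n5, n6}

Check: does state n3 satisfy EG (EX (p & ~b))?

No

Sat(~b) = {n0, n2, n3, n7}
Sat(p & ~b) = {n2, n7}
Sat(EX (p & ~b)) = {s : some successor in {n2, n7}} = {n1, n2, n7}
EG (EX (p & ~b)): greatest fixpoint, start Z0 = {n1, n2, n7}, keep only states in Sat with some successor in Z. Already a fixed point.
Sat(EG (EX (p & ~b))) = {n1, n2, n7}
n3 ∉ Sat(EG (EX (p & ~b))) = {n1, n2, n7}, so the formula does not hold at n3.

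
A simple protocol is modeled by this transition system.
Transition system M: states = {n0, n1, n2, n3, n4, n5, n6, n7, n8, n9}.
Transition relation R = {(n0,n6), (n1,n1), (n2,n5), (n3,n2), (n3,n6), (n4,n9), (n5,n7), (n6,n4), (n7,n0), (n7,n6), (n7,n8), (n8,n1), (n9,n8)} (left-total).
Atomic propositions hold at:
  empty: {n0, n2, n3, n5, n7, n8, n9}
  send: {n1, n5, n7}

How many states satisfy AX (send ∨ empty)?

Sat(send ∨ empty) = {n0, n1, n2, n3, n5, n7, n8, n9}
Sat(AX (send ∨ empty)) = {s : every successor in {n0, n1, n2, n3, n5, n7, n8, n9}} = {n1, n2, n4, n5, n8, n9}
|Sat(AX (send ∨ empty))| = |{n1, n2, n4, n5, n8, n9}| = 6.

6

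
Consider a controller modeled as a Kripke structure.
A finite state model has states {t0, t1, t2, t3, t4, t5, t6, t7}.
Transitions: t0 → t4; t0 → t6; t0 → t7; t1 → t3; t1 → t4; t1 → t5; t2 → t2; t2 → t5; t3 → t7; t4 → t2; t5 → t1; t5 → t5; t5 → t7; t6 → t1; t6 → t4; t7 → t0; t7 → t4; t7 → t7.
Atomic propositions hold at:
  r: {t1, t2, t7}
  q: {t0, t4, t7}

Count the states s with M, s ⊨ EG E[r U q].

2

E[r U q]: least fixpoint, start Z0 = Sat(q) = {t0, t4, t7}, add states in Sat(r) with some successor in Z. Z1 = {t0, t1, t4, t7}; fixed.
Sat(E[r U q]) = {t0, t1, t4, t7}
EG E[r U q]: greatest fixpoint, start Z0 = {t0, t1, t4, t7}, keep only states in Sat with some successor in Z. Z1 = {t0, t1, t7}; Z2 = {t0, t7}; fixed.
Sat(EG E[r U q]) = {t0, t7}
|Sat(EG E[r U q])| = |{t0, t7}| = 2.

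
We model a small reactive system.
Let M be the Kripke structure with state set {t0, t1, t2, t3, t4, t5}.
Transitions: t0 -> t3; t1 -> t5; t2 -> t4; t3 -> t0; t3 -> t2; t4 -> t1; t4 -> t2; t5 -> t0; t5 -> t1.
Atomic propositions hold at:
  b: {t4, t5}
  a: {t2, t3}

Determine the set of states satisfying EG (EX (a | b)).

Sat(a | b) = {t2, t3, t4, t5}
Sat(EX (a | b)) = {s : some successor in {t2, t3, t4, t5}} = {t0, t1, t2, t3, t4}
EG (EX (a | b)): greatest fixpoint, start Z0 = {t0, t1, t2, t3, t4}, keep only states in Sat with some successor in Z. Z1 = {t0, t2, t3, t4}; fixed.
Sat(EG (EX (a | b))) = {t0, t2, t3, t4}

{t0, t2, t3, t4}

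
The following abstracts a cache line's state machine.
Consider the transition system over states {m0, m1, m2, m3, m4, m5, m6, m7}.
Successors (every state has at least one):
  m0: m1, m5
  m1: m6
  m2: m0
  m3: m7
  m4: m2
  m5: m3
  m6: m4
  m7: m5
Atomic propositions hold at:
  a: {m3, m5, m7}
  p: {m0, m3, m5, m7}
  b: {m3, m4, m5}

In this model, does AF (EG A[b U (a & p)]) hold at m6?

Sat(a & p) = {m3, m5, m7}
A[b U (a & p)]: least fixpoint, start Z0 = Sat((a & p)) = {m3, m5, m7}, add states in Sat(b) with every successor in Z. Already a fixed point.
Sat(A[b U (a & p)]) = {m3, m5, m7}
EG A[b U (a & p)]: greatest fixpoint, start Z0 = {m3, m5, m7}, keep only states in Sat with some successor in Z. Already a fixed point.
Sat(EG A[b U (a & p)]) = {m3, m5, m7}
AF (EG A[b U (a & p)]): least fixpoint, start Z0 = {m3, m5, m7}, add states with every successor in Z. Already a fixed point.
Sat(AF (EG A[b U (a & p)])) = {m3, m5, m7}
m6 ∉ Sat(AF (EG A[b U (a & p)])) = {m3, m5, m7}, so the formula does not hold at m6.

No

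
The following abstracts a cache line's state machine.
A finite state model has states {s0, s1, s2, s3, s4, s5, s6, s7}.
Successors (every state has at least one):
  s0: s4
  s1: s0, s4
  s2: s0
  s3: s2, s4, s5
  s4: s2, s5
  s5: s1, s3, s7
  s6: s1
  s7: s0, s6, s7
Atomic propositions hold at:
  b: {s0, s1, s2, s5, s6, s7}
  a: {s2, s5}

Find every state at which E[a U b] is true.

E[a U b]: least fixpoint, start Z0 = Sat(b) = {s0, s1, s2, s5, s6, s7}, add states in Sat(a) with some successor in Z. Already a fixed point.
Sat(E[a U b]) = {s0, s1, s2, s5, s6, s7}

{s0, s1, s2, s5, s6, s7}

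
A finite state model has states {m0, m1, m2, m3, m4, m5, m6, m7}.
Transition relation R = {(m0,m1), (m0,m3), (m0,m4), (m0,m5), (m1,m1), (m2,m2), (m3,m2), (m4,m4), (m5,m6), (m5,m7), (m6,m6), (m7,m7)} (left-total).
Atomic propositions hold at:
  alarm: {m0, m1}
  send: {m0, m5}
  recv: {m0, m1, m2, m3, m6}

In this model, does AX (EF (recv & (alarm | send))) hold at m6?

Sat(alarm | send) = {m0, m1, m5}
Sat(recv & (alarm | send)) = {m0, m1}
EF (recv & (alarm | send)): least fixpoint, start Z0 = {m0, m1}, add states with some successor in Z. Already a fixed point.
Sat(EF (recv & (alarm | send))) = {m0, m1}
Sat(AX (EF (recv & (alarm | send)))) = {s : every successor in {m0, m1}} = {m1}
m6 ∉ Sat(AX (EF (recv & (alarm | send)))) = {m1}, so the formula does not hold at m6.

No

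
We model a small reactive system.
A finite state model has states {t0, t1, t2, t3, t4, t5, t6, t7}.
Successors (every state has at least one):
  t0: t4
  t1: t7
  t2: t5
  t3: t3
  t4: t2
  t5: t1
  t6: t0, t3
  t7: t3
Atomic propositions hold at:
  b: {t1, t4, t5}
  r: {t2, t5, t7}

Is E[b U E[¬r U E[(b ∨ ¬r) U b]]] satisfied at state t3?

No

Sat(¬r) = {t0, t1, t3, t4, t6}
Sat(b ∨ ¬r) = {t0, t1, t3, t4, t5, t6}
E[(b ∨ ¬r) U b]: least fixpoint, start Z0 = Sat(b) = {t1, t4, t5}, add states in Sat(b ∨ ¬r) with some successor in Z. Z1 = {t0, t1, t4, t5}; Z2 = {t0, t1, t4, t5, t6}; fixed.
Sat(E[(b ∨ ¬r) U b]) = {t0, t1, t4, t5, t6}
E[¬r U E[(b ∨ ¬r) U b]]: least fixpoint, start Z0 = Sat(E[(b ∨ ¬r) U b]) = {t0, t1, t4, t5, t6}, add states in Sat(¬r) with some successor in Z. Already a fixed point.
Sat(E[¬r U E[(b ∨ ¬r) U b]]) = {t0, t1, t4, t5, t6}
E[b U E[¬r U E[(b ∨ ¬r) U b]]]: least fixpoint, start Z0 = Sat(E[¬r U E[(b ∨ ¬r) U b]]) = {t0, t1, t4, t5, t6}, add states in Sat(b) with some successor in Z. Already a fixed point.
Sat(E[b U E[¬r U E[(b ∨ ¬r) U b]]]) = {t0, t1, t4, t5, t6}
t3 ∉ Sat(E[b U E[¬r U E[(b ∨ ¬r) U b]]]) = {t0, t1, t4, t5, t6}, so the formula does not hold at t3.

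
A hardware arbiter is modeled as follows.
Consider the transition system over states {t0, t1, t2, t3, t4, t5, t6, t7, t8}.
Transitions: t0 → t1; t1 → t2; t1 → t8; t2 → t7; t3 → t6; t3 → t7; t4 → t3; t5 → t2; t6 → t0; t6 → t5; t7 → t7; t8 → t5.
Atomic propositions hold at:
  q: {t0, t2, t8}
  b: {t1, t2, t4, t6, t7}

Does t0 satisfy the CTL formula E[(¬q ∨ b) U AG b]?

No

Sat(¬q) = {t1, t3, t4, t5, t6, t7}
Sat(¬q ∨ b) = {t1, t2, t3, t4, t5, t6, t7}
AG b: greatest fixpoint, start Z0 = {t1, t2, t4, t6, t7}, keep only states in Sat with every successor in Z. Z1 = {t2, t7}; fixed.
Sat(AG b) = {t2, t7}
E[(¬q ∨ b) U AG b]: least fixpoint, start Z0 = Sat(AG b) = {t2, t7}, add states in Sat(¬q ∨ b) with some successor in Z. Z1 = {t1, t2, t3, t5, t7}; Z2 = {t1, t2, t3, t4, t5, t6, t7}; fixed.
Sat(E[(¬q ∨ b) U AG b]) = {t1, t2, t3, t4, t5, t6, t7}
t0 ∉ Sat(E[(¬q ∨ b) U AG b]) = {t1, t2, t3, t4, t5, t6, t7}, so the formula does not hold at t0.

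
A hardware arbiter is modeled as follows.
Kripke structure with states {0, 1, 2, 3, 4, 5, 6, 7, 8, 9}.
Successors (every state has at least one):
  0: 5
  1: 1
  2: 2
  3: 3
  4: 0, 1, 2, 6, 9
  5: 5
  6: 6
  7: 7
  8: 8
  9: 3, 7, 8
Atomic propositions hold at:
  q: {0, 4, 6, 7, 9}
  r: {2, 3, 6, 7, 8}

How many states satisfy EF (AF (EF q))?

5

EF q: least fixpoint, start Z0 = {0, 4, 6, 7, 9}, add states with some successor in Z. Already a fixed point.
Sat(EF q) = {0, 4, 6, 7, 9}
AF (EF q): least fixpoint, start Z0 = {0, 4, 6, 7, 9}, add states with every successor in Z. Already a fixed point.
Sat(AF (EF q)) = {0, 4, 6, 7, 9}
EF (AF (EF q)): least fixpoint, start Z0 = {0, 4, 6, 7, 9}, add states with some successor in Z. Already a fixed point.
Sat(EF (AF (EF q))) = {0, 4, 6, 7, 9}
|Sat(EF (AF (EF q)))| = |{0, 4, 6, 7, 9}| = 5.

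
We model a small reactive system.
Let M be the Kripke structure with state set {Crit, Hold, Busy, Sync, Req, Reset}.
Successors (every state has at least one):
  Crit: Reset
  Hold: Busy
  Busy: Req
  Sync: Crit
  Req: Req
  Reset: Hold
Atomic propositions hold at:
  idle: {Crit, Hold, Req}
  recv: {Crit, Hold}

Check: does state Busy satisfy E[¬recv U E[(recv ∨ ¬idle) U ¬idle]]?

Yes

Sat(¬recv) = {Busy, Sync, Req, Reset}
Sat(¬idle) = {Busy, Sync, Reset}
Sat(recv ∨ ¬idle) = {Crit, Hold, Busy, Sync, Reset}
E[(recv ∨ ¬idle) U ¬idle]: least fixpoint, start Z0 = Sat(¬idle) = {Busy, Sync, Reset}, add states in Sat(recv ∨ ¬idle) with some successor in Z. Z1 = {Crit, Hold, Busy, Sync, Reset}; fixed.
Sat(E[(recv ∨ ¬idle) U ¬idle]) = {Crit, Hold, Busy, Sync, Reset}
E[¬recv U E[(recv ∨ ¬idle) U ¬idle]]: least fixpoint, start Z0 = Sat(E[(recv ∨ ¬idle) U ¬idle]) = {Crit, Hold, Busy, Sync, Reset}, add states in Sat(¬recv) with some successor in Z. Already a fixed point.
Sat(E[¬recv U E[(recv ∨ ¬idle) U ¬idle]]) = {Crit, Hold, Busy, Sync, Reset}
Busy ∈ Sat(E[¬recv U E[(recv ∨ ¬idle) U ¬idle]]) = {Crit, Hold, Busy, Sync, Reset}, so the formula holds at Busy.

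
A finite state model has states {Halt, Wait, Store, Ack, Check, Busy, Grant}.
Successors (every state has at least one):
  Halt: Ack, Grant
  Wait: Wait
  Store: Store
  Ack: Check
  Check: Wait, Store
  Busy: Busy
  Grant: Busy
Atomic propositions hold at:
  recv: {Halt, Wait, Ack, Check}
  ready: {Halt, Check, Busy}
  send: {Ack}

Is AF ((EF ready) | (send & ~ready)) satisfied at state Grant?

EF ready: least fixpoint, start Z0 = {Halt, Check, Busy}, add states with some successor in Z. Z1 = {Halt, Ack, Check, Busy, Grant}; fixed.
Sat(EF ready) = {Halt, Ack, Check, Busy, Grant}
Sat(~ready) = {Wait, Store, Ack, Grant}
Sat(send & ~ready) = {Ack}
Sat((EF ready) | (send & ~ready)) = {Halt, Ack, Check, Busy, Grant}
AF ((EF ready) | (send & ~ready)): least fixpoint, start Z0 = {Halt, Ack, Check, Busy, Grant}, add states with every successor in Z. Already a fixed point.
Sat(AF ((EF ready) | (send & ~ready))) = {Halt, Ack, Check, Busy, Grant}
Grant ∈ Sat(AF ((EF ready) | (send & ~ready))) = {Halt, Ack, Check, Busy, Grant}, so the formula holds at Grant.

Yes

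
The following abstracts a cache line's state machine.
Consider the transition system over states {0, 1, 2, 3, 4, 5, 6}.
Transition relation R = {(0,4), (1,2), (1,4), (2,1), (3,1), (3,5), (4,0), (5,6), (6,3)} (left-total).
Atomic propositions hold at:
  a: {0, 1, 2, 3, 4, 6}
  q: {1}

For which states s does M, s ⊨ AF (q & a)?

{1, 2}

Sat(q & a) = {1}
AF (q & a): least fixpoint, start Z0 = {1}, add states with every successor in Z. Z1 = {1, 2}; fixed.
Sat(AF (q & a)) = {1, 2}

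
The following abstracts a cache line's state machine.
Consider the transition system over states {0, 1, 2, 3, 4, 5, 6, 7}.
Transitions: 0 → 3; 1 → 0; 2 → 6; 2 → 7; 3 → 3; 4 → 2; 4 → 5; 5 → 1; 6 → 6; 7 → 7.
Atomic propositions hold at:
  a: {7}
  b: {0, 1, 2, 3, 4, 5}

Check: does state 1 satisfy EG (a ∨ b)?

Yes

Sat(a ∨ b) = {0, 1, 2, 3, 4, 5, 7}
EG (a ∨ b): greatest fixpoint, start Z0 = {0, 1, 2, 3, 4, 5, 7}, keep only states in Sat with some successor in Z. Already a fixed point.
Sat(EG (a ∨ b)) = {0, 1, 2, 3, 4, 5, 7}
1 ∈ Sat(EG (a ∨ b)) = {0, 1, 2, 3, 4, 5, 7}, so the formula holds at 1.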